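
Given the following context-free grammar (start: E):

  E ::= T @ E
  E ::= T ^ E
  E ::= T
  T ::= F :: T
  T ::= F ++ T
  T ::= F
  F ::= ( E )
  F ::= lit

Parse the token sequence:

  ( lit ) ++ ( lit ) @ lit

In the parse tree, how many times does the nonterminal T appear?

5

[E [T [F ( [E [T [F lit]]] )] ++ [T [F ( [E [T [F lit]]] )]]] @ [E [T [F lit]]]]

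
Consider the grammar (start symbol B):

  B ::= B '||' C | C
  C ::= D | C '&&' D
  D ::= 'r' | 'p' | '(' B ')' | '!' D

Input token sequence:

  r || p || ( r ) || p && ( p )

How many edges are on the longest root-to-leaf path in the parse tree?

[B [B [B [B [C [D r]]] || [C [D p]]] || [C [D ( [B [C [D r]]] )]]] || [C [C [D p]] && [D ( [B [C [D p]]] )]]]

7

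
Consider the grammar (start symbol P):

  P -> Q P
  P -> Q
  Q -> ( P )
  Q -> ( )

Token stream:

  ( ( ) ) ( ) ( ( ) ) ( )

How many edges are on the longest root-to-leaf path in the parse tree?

6

[P [Q ( [P [Q ( )]] )] [P [Q ( )] [P [Q ( [P [Q ( )]] )] [P [Q ( )]]]]]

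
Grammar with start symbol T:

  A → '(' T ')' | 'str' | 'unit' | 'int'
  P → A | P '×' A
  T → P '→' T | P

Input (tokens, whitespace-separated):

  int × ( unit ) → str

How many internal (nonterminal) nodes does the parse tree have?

[T [P [P [A int]] × [A ( [T [P [A unit]]] )]] → [T [P [A str]]]]

11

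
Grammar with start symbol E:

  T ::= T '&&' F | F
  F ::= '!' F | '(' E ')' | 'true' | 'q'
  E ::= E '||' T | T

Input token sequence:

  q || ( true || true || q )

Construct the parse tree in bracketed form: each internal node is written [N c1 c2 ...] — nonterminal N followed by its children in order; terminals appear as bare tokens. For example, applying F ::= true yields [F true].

[E [E [T [F q]]] || [T [F ( [E [E [E [T [F true]]] || [T [F true]]] || [T [F q]]] )]]]

E
E || T
T || T
F || T
q || T
q || F
q || ( E )
q || ( E || T )
q || ( E || T || T )
q || ( T || T || T )
q || ( F || T || T )
q || ( true || T || T )
q || ( true || F || T )
q || ( true || true || T )
q || ( true || true || F )
q || ( true || true || q )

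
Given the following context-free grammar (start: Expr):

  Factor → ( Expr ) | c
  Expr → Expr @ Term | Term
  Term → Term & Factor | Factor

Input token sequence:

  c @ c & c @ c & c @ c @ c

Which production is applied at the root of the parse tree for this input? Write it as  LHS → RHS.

[Expr [Expr [Expr [Expr [Expr [Term [Factor c]]] @ [Term [Term [Factor c]] & [Factor c]]] @ [Term [Term [Factor c]] & [Factor c]]] @ [Term [Factor c]]] @ [Term [Factor c]]]

Expr → Expr @ Term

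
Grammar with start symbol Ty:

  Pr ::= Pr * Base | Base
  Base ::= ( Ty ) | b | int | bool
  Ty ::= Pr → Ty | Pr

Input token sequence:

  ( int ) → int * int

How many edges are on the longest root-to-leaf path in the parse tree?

6

[Ty [Pr [Base ( [Ty [Pr [Base int]]] )]] → [Ty [Pr [Pr [Base int]] * [Base int]]]]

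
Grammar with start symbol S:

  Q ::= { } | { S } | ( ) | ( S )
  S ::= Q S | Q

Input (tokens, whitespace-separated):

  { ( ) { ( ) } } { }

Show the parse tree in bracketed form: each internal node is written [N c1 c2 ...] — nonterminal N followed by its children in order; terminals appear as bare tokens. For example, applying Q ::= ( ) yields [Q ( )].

S
Q S
{ S } S
{ Q S } S
{ ( ) S } S
{ ( ) Q } S
{ ( ) { S } } S
{ ( ) { Q } } S
{ ( ) { ( ) } } S
{ ( ) { ( ) } } Q
{ ( ) { ( ) } } { }

[S [Q { [S [Q ( )] [S [Q { [S [Q ( )]] }]]] }] [S [Q { }]]]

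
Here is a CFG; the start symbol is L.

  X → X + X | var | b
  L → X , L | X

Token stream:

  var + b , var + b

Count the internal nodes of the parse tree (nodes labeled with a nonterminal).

[L [X [X var] + [X b]] , [L [X [X var] + [X b]]]]

8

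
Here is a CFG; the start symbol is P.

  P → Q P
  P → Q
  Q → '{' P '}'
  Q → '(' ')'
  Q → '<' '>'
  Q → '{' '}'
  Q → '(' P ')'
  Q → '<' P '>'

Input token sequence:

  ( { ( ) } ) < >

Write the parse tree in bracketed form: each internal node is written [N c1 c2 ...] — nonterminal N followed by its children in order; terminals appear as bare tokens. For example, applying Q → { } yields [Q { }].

[P [Q ( [P [Q { [P [Q ( )]] }]] )] [P [Q < >]]]

P
Q P
( P ) P
( Q ) P
( { P } ) P
( { Q } ) P
( { ( ) } ) P
( { ( ) } ) Q
( { ( ) } ) < >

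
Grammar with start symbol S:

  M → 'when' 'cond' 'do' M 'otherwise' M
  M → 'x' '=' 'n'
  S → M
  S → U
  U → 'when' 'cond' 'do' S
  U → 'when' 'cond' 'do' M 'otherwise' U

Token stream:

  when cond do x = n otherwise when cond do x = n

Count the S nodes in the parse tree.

[S [U when cond do [M x = n] otherwise [U when cond do [S [M x = n]]]]]

2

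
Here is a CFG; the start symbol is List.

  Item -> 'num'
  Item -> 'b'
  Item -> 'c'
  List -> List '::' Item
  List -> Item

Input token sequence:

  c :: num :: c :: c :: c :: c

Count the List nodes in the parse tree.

6

[List [List [List [List [List [List [Item c]] :: [Item num]] :: [Item c]] :: [Item c]] :: [Item c]] :: [Item c]]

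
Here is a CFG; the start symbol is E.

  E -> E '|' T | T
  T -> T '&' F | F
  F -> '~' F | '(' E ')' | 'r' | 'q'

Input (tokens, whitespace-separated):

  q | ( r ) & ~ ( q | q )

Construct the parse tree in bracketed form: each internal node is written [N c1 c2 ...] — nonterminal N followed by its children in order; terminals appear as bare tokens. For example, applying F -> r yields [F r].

[E [E [T [F q]]] | [T [T [F ( [E [T [F r]]] )]] & [F ~ [F ( [E [E [T [F q]]] | [T [F q]]] )]]]]

E
E | T
T | T
F | T
q | T
q | T & F
q | F & F
q | ( E ) & F
q | ( T ) & F
q | ( F ) & F
q | ( r ) & F
q | ( r ) & ~ F
q | ( r ) & ~ ( E )
q | ( r ) & ~ ( E | T )
q | ( r ) & ~ ( T | T )
q | ( r ) & ~ ( F | T )
q | ( r ) & ~ ( q | T )
q | ( r ) & ~ ( q | F )
q | ( r ) & ~ ( q | q )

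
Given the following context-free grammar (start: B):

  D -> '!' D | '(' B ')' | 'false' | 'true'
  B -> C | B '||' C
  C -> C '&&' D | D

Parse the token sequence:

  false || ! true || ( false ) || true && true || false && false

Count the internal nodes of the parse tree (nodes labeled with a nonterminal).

[B [B [B [B [B [C [D false]]] || [C [D ! [D true]]]] || [C [D ( [B [C [D false]]] )]]] || [C [C [D true]] && [D true]]] || [C [C [D false]] && [D false]]]

23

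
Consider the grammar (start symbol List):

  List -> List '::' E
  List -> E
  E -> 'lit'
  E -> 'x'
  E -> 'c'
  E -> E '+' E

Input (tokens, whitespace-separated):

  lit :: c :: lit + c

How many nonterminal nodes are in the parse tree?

8

[List [List [List [E lit]] :: [E c]] :: [E [E lit] + [E c]]]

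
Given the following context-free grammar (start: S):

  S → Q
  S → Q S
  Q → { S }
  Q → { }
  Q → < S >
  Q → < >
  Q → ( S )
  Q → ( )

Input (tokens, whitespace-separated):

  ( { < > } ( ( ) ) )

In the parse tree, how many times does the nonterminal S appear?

[S [Q ( [S [Q { [S [Q < >]] }] [S [Q ( [S [Q ( )]] )]]] )]]

5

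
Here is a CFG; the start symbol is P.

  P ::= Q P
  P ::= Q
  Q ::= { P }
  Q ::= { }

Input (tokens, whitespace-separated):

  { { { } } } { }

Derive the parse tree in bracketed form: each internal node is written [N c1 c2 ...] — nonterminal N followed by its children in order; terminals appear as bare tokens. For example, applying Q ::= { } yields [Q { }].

P
Q P
{ P } P
{ Q } P
{ { P } } P
{ { Q } } P
{ { { } } } P
{ { { } } } Q
{ { { } } } { }

[P [Q { [P [Q { [P [Q { }]] }]] }] [P [Q { }]]]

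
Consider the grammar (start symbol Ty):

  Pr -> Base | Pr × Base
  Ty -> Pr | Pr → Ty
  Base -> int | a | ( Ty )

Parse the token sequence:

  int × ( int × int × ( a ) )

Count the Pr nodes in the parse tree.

6

[Ty [Pr [Pr [Base int]] × [Base ( [Ty [Pr [Pr [Pr [Base int]] × [Base int]] × [Base ( [Ty [Pr [Base a]]] )]]] )]]]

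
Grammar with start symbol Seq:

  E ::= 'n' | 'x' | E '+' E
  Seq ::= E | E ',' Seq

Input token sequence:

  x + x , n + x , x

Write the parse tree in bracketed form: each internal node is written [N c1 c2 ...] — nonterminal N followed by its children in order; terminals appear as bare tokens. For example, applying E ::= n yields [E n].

[Seq [E [E x] + [E x]] , [Seq [E [E n] + [E x]] , [Seq [E x]]]]

Seq
E , Seq
E + E , Seq
x + E , Seq
x + x , Seq
x + x , E , Seq
x + x , E + E , Seq
x + x , n + E , Seq
x + x , n + x , Seq
x + x , n + x , E
x + x , n + x , x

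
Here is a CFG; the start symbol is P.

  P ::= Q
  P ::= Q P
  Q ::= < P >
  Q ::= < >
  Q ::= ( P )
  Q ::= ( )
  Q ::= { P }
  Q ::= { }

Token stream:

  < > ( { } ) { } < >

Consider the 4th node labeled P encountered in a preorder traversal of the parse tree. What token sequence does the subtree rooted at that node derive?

[P [Q < >] [P [Q ( [P [Q { }]] )] [P [Q { }] [P [Q < >]]]]]

{ } < >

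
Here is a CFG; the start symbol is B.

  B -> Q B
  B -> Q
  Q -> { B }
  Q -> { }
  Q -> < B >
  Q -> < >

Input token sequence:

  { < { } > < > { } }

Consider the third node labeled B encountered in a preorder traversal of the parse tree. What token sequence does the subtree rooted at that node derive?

[B [Q { [B [Q < [B [Q { }]] >] [B [Q < >] [B [Q { }]]]] }]]

{ }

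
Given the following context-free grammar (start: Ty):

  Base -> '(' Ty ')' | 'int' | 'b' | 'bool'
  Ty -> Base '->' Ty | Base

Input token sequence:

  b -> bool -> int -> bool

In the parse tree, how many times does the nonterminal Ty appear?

4

[Ty [Base b] -> [Ty [Base bool] -> [Ty [Base int] -> [Ty [Base bool]]]]]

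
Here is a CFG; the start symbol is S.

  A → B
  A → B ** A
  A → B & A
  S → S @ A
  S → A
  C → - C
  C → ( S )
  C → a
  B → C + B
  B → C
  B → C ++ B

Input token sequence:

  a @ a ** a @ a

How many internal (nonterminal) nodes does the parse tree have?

[S [S [S [A [B [C a]]]] @ [A [B [C a]] ** [A [B [C a]]]]] @ [A [B [C a]]]]

15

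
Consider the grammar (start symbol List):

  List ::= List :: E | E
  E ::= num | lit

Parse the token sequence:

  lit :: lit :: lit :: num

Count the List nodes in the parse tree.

4

[List [List [List [List [E lit]] :: [E lit]] :: [E lit]] :: [E num]]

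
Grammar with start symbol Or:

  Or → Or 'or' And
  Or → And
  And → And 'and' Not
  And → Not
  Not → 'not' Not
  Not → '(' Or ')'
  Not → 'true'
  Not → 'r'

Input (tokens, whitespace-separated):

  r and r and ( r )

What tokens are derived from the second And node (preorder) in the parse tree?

r and r

[Or [And [And [And [Not r]] and [Not r]] and [Not ( [Or [And [Not r]]] )]]]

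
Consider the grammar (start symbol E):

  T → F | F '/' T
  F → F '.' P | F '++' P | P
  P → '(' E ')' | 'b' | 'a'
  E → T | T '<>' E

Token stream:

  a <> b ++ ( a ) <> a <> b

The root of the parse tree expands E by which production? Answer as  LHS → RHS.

[E [T [F [P a]]] <> [E [T [F [F [P b]] ++ [P ( [E [T [F [P a]]]] )]]] <> [E [T [F [P a]]] <> [E [T [F [P b]]]]]]]

E → T '<>' E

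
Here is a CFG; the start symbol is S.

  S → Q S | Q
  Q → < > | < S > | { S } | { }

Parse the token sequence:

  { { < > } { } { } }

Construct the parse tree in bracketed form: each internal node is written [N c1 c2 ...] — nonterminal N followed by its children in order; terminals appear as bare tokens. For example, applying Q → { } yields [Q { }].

[S [Q { [S [Q { [S [Q < >]] }] [S [Q { }] [S [Q { }]]]] }]]

S
Q
{ S }
{ Q S }
{ { S } S }
{ { Q } S }
{ { < > } S }
{ { < > } Q S }
{ { < > } { } S }
{ { < > } { } Q }
{ { < > } { } { } }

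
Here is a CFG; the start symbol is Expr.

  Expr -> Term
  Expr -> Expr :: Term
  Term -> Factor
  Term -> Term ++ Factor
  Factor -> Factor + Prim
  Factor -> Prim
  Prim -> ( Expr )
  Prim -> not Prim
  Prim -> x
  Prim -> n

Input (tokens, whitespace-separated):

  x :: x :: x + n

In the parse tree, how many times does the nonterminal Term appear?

3

[Expr [Expr [Expr [Term [Factor [Prim x]]]] :: [Term [Factor [Prim x]]]] :: [Term [Factor [Factor [Prim x]] + [Prim n]]]]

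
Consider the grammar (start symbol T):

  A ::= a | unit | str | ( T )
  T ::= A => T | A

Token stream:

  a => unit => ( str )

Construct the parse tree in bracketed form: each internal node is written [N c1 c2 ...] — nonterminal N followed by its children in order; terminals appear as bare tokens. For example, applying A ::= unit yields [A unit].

T
A => T
a => T
a => A => T
a => unit => T
a => unit => A
a => unit => ( T )
a => unit => ( A )
a => unit => ( str )

[T [A a] => [T [A unit] => [T [A ( [T [A str]] )]]]]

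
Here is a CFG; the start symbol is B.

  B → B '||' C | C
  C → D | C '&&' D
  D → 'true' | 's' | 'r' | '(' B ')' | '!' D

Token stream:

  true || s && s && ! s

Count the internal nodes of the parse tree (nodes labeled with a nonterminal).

11

[B [B [C [D true]]] || [C [C [C [D s]] && [D s]] && [D ! [D s]]]]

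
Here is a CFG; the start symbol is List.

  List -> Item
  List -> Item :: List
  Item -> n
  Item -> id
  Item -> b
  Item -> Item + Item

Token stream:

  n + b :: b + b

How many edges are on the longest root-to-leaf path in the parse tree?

[List [Item [Item n] + [Item b]] :: [List [Item [Item b] + [Item b]]]]

4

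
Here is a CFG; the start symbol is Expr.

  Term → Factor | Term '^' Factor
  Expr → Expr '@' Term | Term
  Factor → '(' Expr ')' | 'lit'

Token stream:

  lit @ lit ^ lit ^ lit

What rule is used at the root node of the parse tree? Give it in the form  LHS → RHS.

[Expr [Expr [Term [Factor lit]]] @ [Term [Term [Term [Factor lit]] ^ [Factor lit]] ^ [Factor lit]]]

Expr → Expr '@' Term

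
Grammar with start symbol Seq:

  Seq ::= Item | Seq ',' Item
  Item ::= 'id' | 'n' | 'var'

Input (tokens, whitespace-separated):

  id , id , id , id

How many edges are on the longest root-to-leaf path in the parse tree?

5

[Seq [Seq [Seq [Seq [Item id]] , [Item id]] , [Item id]] , [Item id]]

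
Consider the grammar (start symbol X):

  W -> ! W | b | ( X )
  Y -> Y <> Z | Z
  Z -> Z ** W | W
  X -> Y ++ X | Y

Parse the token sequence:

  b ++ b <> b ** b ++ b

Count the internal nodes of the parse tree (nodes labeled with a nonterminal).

[X [Y [Z [W b]]] ++ [X [Y [Y [Z [W b]]] <> [Z [Z [W b]] ** [W b]]] ++ [X [Y [Z [W b]]]]]]

17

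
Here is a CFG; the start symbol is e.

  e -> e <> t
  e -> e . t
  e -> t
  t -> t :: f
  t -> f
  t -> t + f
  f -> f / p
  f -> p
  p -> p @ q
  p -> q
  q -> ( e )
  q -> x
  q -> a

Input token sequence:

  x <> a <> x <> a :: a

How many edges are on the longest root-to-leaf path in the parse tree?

8

[e [e [e [e [t [f [p [q x]]]]] <> [t [f [p [q a]]]]] <> [t [f [p [q x]]]]] <> [t [t [f [p [q a]]]] :: [f [p [q a]]]]]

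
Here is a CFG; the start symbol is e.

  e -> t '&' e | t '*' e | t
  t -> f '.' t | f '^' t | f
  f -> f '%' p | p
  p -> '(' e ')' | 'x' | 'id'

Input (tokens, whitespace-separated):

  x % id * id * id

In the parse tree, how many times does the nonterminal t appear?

[e [t [f [f [p x]] % [p id]]] * [e [t [f [p id]]] * [e [t [f [p id]]]]]]

3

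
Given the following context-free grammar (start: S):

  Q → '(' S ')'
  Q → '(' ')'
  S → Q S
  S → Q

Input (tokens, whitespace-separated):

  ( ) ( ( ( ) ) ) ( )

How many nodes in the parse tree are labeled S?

[S [Q ( )] [S [Q ( [S [Q ( [S [Q ( )]] )]] )] [S [Q ( )]]]]

5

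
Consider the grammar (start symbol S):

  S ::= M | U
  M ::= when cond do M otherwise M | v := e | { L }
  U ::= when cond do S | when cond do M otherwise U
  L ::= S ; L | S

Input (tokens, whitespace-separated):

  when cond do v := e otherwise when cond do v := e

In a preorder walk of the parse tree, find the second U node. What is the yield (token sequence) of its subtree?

when cond do v := e

[S [U when cond do [M v := e] otherwise [U when cond do [S [M v := e]]]]]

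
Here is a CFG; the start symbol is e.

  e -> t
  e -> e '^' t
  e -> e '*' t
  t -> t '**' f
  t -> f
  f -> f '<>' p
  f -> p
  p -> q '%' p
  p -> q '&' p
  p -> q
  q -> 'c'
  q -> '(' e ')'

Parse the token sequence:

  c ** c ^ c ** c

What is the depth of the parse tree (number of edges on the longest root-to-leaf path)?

7

[e [e [t [t [f [p [q c]]]] ** [f [p [q c]]]]] ^ [t [t [f [p [q c]]]] ** [f [p [q c]]]]]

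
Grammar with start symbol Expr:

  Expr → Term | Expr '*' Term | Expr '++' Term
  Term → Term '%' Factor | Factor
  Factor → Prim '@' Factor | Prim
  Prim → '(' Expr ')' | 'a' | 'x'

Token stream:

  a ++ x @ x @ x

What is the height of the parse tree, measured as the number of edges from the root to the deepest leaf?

6

[Expr [Expr [Term [Factor [Prim a]]]] ++ [Term [Factor [Prim x] @ [Factor [Prim x] @ [Factor [Prim x]]]]]]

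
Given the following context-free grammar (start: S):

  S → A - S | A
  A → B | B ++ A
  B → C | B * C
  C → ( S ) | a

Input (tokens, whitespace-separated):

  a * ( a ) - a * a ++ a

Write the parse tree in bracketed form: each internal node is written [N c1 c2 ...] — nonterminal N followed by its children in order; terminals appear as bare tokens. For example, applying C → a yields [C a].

[S [A [B [B [C a]] * [C ( [S [A [B [C a]]]] )]]] - [S [A [B [B [C a]] * [C a]] ++ [A [B [C a]]]]]]

S
A - S
B - S
B * C - S
C * C - S
a * C - S
a * ( S ) - S
a * ( A ) - S
a * ( B ) - S
a * ( C ) - S
a * ( a ) - S
a * ( a ) - A
a * ( a ) - B ++ A
a * ( a ) - B * C ++ A
a * ( a ) - C * C ++ A
a * ( a ) - a * C ++ A
a * ( a ) - a * a ++ A
a * ( a ) - a * a ++ B
a * ( a ) - a * a ++ C
a * ( a ) - a * a ++ a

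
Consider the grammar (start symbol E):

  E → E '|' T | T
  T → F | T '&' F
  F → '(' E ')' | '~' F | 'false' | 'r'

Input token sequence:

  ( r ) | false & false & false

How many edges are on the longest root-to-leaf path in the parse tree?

[E [E [T [F ( [E [T [F r]]] )]]] | [T [T [T [F false]] & [F false]] & [F false]]]

7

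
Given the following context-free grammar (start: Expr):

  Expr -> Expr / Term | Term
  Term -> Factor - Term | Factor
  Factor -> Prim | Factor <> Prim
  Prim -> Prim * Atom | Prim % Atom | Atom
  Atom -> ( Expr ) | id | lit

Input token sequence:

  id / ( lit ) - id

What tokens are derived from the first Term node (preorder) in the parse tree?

[Expr [Expr [Term [Factor [Prim [Atom id]]]]] / [Term [Factor [Prim [Atom ( [Expr [Term [Factor [Prim [Atom lit]]]]] )]]] - [Term [Factor [Prim [Atom id]]]]]]

id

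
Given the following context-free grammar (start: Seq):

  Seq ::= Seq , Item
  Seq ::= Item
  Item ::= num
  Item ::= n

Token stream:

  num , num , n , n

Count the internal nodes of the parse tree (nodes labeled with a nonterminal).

8

[Seq [Seq [Seq [Seq [Item num]] , [Item num]] , [Item n]] , [Item n]]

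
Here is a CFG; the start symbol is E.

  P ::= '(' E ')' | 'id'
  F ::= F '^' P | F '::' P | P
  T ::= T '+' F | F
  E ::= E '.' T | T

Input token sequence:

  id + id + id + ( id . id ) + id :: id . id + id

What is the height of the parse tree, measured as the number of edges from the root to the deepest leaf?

11

[E [E [T [T [T [T [T [F [P id]]] + [F [P id]]] + [F [P id]]] + [F [P ( [E [E [T [F [P id]]]] . [T [F [P id]]]] )]]] + [F [F [P id]] :: [P id]]]] . [T [T [F [P id]]] + [F [P id]]]]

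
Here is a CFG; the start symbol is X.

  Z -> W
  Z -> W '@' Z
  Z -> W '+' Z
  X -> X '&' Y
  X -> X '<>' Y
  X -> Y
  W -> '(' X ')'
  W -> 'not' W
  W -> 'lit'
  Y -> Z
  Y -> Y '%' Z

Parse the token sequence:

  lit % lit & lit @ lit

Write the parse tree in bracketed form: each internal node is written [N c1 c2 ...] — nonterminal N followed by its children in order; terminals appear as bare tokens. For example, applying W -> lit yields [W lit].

[X [X [Y [Y [Z [W lit]]] % [Z [W lit]]]] & [Y [Z [W lit] @ [Z [W lit]]]]]

X
X & Y
Y & Y
Y % Z & Y
Z % Z & Y
W % Z & Y
lit % Z & Y
lit % W & Y
lit % lit & Y
lit % lit & Z
lit % lit & W @ Z
lit % lit & lit @ Z
lit % lit & lit @ W
lit % lit & lit @ lit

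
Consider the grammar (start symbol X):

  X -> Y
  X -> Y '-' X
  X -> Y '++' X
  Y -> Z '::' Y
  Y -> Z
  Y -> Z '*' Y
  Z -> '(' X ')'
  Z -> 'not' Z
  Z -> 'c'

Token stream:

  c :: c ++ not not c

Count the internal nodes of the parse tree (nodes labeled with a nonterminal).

[X [Y [Z c] :: [Y [Z c]]] ++ [X [Y [Z not [Z not [Z c]]]]]]

10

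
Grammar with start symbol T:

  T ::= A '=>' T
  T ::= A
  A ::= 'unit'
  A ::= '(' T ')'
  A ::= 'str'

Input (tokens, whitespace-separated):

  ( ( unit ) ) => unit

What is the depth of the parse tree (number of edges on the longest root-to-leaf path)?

6

[T [A ( [T [A ( [T [A unit]] )]] )] => [T [A unit]]]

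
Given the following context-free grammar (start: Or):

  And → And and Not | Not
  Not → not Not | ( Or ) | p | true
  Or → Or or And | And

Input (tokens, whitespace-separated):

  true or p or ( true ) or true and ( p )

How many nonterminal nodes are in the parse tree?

20

[Or [Or [Or [Or [And [Not true]]] or [And [Not p]]] or [And [Not ( [Or [And [Not true]]] )]]] or [And [And [Not true]] and [Not ( [Or [And [Not p]]] )]]]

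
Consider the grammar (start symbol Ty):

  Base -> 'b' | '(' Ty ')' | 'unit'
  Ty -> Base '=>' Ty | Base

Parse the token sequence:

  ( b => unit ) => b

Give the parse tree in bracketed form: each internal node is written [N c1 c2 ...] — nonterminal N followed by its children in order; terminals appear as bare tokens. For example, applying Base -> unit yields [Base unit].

Ty
Base => Ty
( Ty ) => Ty
( Base => Ty ) => Ty
( b => Ty ) => Ty
( b => Base ) => Ty
( b => unit ) => Ty
( b => unit ) => Base
( b => unit ) => b

[Ty [Base ( [Ty [Base b] => [Ty [Base unit]]] )] => [Ty [Base b]]]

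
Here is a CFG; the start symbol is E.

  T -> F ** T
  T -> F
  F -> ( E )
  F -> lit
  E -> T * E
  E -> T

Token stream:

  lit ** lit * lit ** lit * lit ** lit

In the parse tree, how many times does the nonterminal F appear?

[E [T [F lit] ** [T [F lit]]] * [E [T [F lit] ** [T [F lit]]] * [E [T [F lit] ** [T [F lit]]]]]]

6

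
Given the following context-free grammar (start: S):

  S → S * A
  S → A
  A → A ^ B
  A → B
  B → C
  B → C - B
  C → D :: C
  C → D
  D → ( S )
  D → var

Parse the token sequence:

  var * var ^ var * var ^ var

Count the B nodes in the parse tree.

5

[S [S [S [A [B [C [D var]]]]] * [A [A [B [C [D var]]]] ^ [B [C [D var]]]]] * [A [A [B [C [D var]]]] ^ [B [C [D var]]]]]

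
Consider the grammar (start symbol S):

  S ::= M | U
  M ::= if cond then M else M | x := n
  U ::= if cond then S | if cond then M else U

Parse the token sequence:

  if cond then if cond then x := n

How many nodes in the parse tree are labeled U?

[S [U if cond then [S [U if cond then [S [M x := n]]]]]]

2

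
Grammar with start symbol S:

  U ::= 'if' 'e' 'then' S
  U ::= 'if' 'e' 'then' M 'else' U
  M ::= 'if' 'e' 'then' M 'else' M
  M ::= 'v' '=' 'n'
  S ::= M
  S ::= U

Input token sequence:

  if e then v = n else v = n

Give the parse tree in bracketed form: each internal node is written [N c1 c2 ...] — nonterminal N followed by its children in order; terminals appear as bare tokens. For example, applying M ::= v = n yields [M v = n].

[S [M if e then [M v = n] else [M v = n]]]

S
M
if e then M else M
if e then v = n else M
if e then v = n else v = n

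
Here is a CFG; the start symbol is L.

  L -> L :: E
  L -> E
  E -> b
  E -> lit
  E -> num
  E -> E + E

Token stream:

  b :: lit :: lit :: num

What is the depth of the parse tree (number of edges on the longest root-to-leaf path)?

[L [L [L [L [E b]] :: [E lit]] :: [E lit]] :: [E num]]

5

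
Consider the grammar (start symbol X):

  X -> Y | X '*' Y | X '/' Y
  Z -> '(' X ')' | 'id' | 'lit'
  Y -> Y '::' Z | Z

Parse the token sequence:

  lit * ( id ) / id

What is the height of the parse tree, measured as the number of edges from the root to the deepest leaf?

[X [X [X [Y [Z lit]]] * [Y [Z ( [X [Y [Z id]]] )]]] / [Y [Z id]]]

7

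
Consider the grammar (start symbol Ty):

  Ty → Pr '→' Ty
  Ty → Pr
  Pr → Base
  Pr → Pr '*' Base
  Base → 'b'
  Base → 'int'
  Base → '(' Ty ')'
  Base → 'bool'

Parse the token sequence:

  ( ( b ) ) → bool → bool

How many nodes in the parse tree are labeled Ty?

[Ty [Pr [Base ( [Ty [Pr [Base ( [Ty [Pr [Base b]]] )]]] )]] → [Ty [Pr [Base bool]] → [Ty [Pr [Base bool]]]]]

5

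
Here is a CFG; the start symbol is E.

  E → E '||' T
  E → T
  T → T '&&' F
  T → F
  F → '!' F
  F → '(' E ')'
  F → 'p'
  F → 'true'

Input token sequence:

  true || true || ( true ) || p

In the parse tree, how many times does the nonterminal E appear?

5

[E [E [E [E [T [F true]]] || [T [F true]]] || [T [F ( [E [T [F true]]] )]]] || [T [F p]]]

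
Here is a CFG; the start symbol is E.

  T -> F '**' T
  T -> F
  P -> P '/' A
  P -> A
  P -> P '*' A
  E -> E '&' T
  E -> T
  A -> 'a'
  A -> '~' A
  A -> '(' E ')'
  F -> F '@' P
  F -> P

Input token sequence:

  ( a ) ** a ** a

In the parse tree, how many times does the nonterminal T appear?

4

[E [T [F [P [A ( [E [T [F [P [A a]]]]] )]]] ** [T [F [P [A a]]] ** [T [F [P [A a]]]]]]]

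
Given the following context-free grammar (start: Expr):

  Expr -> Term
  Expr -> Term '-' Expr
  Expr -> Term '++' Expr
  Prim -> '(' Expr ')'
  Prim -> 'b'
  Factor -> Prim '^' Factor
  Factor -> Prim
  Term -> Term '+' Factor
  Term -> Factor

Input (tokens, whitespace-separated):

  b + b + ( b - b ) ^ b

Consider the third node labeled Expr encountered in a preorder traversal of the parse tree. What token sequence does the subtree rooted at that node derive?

b

[Expr [Term [Term [Term [Factor [Prim b]]] + [Factor [Prim b]]] + [Factor [Prim ( [Expr [Term [Factor [Prim b]]] - [Expr [Term [Factor [Prim b]]]]] )] ^ [Factor [Prim b]]]]]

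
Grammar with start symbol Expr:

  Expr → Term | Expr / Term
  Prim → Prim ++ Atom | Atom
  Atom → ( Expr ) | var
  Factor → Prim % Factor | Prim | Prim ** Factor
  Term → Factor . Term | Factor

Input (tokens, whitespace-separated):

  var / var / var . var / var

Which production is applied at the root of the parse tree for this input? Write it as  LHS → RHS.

Expr → Expr / Term

[Expr [Expr [Expr [Expr [Term [Factor [Prim [Atom var]]]]] / [Term [Factor [Prim [Atom var]]]]] / [Term [Factor [Prim [Atom var]]] . [Term [Factor [Prim [Atom var]]]]]] / [Term [Factor [Prim [Atom var]]]]]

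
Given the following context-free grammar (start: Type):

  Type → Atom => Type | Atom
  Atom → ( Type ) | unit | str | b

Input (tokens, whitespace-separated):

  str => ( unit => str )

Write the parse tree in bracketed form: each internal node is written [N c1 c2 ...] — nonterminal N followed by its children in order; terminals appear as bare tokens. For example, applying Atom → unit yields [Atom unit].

[Type [Atom str] => [Type [Atom ( [Type [Atom unit] => [Type [Atom str]]] )]]]

Type
Atom => Type
str => Type
str => Atom
str => ( Type )
str => ( Atom => Type )
str => ( unit => Type )
str => ( unit => Atom )
str => ( unit => str )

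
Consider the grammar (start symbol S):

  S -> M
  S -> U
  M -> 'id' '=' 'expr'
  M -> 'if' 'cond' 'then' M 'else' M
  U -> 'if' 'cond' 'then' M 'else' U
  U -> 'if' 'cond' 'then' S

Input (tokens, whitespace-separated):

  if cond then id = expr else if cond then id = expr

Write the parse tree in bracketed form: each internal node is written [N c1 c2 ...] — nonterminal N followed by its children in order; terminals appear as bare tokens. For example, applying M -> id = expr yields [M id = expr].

S
U
if cond then M else U
if cond then id = expr else U
if cond then id = expr else if cond then S
if cond then id = expr else if cond then M
if cond then id = expr else if cond then id = expr

[S [U if cond then [M id = expr] else [U if cond then [S [M id = expr]]]]]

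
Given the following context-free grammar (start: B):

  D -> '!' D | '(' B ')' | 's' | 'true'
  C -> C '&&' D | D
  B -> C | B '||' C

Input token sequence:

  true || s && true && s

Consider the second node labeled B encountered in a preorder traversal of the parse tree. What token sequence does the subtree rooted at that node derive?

true

[B [B [C [D true]]] || [C [C [C [D s]] && [D true]] && [D s]]]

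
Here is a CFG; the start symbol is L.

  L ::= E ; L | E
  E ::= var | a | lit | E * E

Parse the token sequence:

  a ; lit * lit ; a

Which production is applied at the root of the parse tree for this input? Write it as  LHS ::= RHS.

[L [E a] ; [L [E [E lit] * [E lit]] ; [L [E a]]]]

L ::= E ; L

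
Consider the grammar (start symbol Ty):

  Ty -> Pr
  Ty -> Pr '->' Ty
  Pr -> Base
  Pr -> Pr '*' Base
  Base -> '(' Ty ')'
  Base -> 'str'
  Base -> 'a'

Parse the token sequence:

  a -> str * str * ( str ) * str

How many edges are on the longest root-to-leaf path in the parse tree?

8

[Ty [Pr [Base a]] -> [Ty [Pr [Pr [Pr [Pr [Base str]] * [Base str]] * [Base ( [Ty [Pr [Base str]]] )]] * [Base str]]]]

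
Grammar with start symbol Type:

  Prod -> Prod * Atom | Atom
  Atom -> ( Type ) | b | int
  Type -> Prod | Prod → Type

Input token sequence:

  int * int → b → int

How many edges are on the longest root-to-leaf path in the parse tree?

5

[Type [Prod [Prod [Atom int]] * [Atom int]] → [Type [Prod [Atom b]] → [Type [Prod [Atom int]]]]]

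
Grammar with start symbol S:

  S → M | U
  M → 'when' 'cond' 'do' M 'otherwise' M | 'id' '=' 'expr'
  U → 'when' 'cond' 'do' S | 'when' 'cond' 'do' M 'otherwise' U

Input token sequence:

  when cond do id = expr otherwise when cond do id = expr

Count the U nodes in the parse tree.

2

[S [U when cond do [M id = expr] otherwise [U when cond do [S [M id = expr]]]]]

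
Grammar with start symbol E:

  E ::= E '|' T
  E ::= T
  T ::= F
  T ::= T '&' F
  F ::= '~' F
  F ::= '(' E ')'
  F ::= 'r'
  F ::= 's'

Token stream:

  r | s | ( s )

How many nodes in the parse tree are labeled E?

4

[E [E [E [T [F r]]] | [T [F s]]] | [T [F ( [E [T [F s]]] )]]]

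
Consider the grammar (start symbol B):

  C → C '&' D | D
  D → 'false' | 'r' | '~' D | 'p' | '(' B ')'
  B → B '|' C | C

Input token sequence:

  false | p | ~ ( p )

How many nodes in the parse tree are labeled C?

[B [B [B [C [D false]]] | [C [D p]]] | [C [D ~ [D ( [B [C [D p]]] )]]]]

4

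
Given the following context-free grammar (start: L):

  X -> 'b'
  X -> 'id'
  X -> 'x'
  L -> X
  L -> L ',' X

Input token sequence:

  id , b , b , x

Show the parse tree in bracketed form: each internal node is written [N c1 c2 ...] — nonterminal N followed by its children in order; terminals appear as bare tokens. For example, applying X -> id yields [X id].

[L [L [L [L [X id]] , [X b]] , [X b]] , [X x]]

L
L , X
L , X , X
L , X , X , X
X , X , X , X
id , X , X , X
id , b , X , X
id , b , b , X
id , b , b , x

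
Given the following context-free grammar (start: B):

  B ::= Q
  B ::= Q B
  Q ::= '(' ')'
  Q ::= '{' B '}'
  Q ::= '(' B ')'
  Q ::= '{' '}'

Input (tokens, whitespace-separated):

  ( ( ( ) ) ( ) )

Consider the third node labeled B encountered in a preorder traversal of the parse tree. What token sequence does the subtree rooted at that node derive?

[B [Q ( [B [Q ( [B [Q ( )]] )] [B [Q ( )]]] )]]

( )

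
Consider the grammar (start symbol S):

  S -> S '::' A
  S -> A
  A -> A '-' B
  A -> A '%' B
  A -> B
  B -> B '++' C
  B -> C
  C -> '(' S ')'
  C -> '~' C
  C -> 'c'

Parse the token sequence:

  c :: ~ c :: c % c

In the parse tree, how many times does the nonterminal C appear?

[S [S [S [A [B [C c]]]] :: [A [B [C ~ [C c]]]]] :: [A [A [B [C c]]] % [B [C c]]]]

5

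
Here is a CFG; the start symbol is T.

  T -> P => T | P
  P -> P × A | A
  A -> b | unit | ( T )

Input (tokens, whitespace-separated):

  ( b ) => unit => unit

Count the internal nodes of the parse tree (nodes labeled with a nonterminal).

[T [P [A ( [T [P [A b]]] )]] => [T [P [A unit]] => [T [P [A unit]]]]]

12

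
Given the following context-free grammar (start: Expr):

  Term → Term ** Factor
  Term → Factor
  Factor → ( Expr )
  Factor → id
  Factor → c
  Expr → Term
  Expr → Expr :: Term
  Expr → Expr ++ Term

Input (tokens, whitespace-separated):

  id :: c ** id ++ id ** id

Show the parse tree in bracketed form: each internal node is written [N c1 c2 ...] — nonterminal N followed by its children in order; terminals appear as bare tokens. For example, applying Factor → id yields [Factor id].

Expr
Expr ++ Term
Expr :: Term ++ Term
Term :: Term ++ Term
Factor :: Term ++ Term
id :: Term ++ Term
id :: Term ** Factor ++ Term
id :: Factor ** Factor ++ Term
id :: c ** Factor ++ Term
id :: c ** id ++ Term
id :: c ** id ++ Term ** Factor
id :: c ** id ++ Factor ** Factor
id :: c ** id ++ id ** Factor
id :: c ** id ++ id ** id

[Expr [Expr [Expr [Term [Factor id]]] :: [Term [Term [Factor c]] ** [Factor id]]] ++ [Term [Term [Factor id]] ** [Factor id]]]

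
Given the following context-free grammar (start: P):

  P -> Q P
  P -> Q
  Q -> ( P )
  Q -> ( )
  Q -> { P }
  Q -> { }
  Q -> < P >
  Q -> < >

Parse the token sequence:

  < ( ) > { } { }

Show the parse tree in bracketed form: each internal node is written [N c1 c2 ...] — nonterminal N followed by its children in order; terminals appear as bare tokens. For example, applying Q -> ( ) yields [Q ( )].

[P [Q < [P [Q ( )]] >] [P [Q { }] [P [Q { }]]]]

P
Q P
< P > P
< Q > P
< ( ) > P
< ( ) > Q P
< ( ) > { } P
< ( ) > { } Q
< ( ) > { } { }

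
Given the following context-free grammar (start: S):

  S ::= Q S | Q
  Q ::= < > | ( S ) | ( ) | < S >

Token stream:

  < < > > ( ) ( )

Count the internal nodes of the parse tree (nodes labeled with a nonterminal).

[S [Q < [S [Q < >]] >] [S [Q ( )] [S [Q ( )]]]]

8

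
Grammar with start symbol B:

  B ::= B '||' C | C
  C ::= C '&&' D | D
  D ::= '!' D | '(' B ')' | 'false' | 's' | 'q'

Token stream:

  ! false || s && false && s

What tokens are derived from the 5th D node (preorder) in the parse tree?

s

[B [B [C [D ! [D false]]]] || [C [C [C [D s]] && [D false]] && [D s]]]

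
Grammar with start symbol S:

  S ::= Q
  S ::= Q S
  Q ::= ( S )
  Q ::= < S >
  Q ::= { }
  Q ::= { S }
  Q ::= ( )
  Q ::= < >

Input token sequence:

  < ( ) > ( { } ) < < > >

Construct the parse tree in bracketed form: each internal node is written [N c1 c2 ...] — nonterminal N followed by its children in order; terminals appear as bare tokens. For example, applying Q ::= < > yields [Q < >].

S
Q S
< S > S
< Q > S
< ( ) > S
< ( ) > Q S
< ( ) > ( S ) S
< ( ) > ( Q ) S
< ( ) > ( { } ) S
< ( ) > ( { } ) Q
< ( ) > ( { } ) < S >
< ( ) > ( { } ) < Q >
< ( ) > ( { } ) < < > >

[S [Q < [S [Q ( )]] >] [S [Q ( [S [Q { }]] )] [S [Q < [S [Q < >]] >]]]]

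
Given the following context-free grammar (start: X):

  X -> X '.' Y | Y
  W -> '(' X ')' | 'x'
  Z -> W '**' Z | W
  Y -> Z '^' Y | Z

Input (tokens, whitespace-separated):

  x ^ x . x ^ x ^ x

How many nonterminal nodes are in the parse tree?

17

[X [X [Y [Z [W x]] ^ [Y [Z [W x]]]]] . [Y [Z [W x]] ^ [Y [Z [W x]] ^ [Y [Z [W x]]]]]]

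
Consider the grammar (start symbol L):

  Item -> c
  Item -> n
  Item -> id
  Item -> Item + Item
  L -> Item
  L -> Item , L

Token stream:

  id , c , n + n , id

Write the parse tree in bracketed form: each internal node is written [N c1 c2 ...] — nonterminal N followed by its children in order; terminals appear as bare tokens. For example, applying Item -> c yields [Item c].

L
Item , L
id , L
id , Item , L
id , c , L
id , c , Item , L
id , c , Item + Item , L
id , c , n + Item , L
id , c , n + n , L
id , c , n + n , Item
id , c , n + n , id

[L [Item id] , [L [Item c] , [L [Item [Item n] + [Item n]] , [L [Item id]]]]]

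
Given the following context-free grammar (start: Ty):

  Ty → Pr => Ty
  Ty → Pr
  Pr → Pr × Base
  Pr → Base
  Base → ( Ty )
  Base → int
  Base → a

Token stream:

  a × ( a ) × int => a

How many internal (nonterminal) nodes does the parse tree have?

13

[Ty [Pr [Pr [Pr [Base a]] × [Base ( [Ty [Pr [Base a]]] )]] × [Base int]] => [Ty [Pr [Base a]]]]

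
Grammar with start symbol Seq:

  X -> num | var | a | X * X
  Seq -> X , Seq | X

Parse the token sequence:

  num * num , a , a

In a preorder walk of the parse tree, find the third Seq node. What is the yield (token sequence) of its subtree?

a

[Seq [X [X num] * [X num]] , [Seq [X a] , [Seq [X a]]]]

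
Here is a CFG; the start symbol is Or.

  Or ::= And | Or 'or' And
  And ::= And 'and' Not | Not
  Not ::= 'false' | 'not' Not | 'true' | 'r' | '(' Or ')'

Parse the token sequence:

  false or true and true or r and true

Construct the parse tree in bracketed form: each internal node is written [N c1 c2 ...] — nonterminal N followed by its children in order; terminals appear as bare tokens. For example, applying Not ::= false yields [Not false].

[Or [Or [Or [And [Not false]]] or [And [And [Not true]] and [Not true]]] or [And [And [Not r]] and [Not true]]]

Or
Or or And
Or or And or And
And or And or And
Not or And or And
false or And or And
false or And and Not or And
false or Not and Not or And
false or true and Not or And
false or true and true or And
false or true and true or And and Not
false or true and true or Not and Not
false or true and true or r and Not
false or true and true or r and true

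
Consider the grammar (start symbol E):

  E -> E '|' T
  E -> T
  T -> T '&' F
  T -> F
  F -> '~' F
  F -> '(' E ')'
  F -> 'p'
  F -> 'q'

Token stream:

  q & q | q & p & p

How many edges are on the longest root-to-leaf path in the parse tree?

5

[E [E [T [T [F q]] & [F q]]] | [T [T [T [F q]] & [F p]] & [F p]]]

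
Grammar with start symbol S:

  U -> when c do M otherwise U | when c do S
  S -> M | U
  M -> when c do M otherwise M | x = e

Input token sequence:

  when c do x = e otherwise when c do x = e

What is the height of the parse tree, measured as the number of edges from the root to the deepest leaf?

5

[S [U when c do [M x = e] otherwise [U when c do [S [M x = e]]]]]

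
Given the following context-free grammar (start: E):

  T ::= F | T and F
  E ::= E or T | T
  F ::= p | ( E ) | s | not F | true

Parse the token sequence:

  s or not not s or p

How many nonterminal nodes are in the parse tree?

[E [E [E [T [F s]]] or [T [F not [F not [F s]]]]] or [T [F p]]]

11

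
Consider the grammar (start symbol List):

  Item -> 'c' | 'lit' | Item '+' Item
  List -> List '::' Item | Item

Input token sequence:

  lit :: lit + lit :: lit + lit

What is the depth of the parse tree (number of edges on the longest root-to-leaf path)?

[List [List [List [Item lit]] :: [Item [Item lit] + [Item lit]]] :: [Item [Item lit] + [Item lit]]]

4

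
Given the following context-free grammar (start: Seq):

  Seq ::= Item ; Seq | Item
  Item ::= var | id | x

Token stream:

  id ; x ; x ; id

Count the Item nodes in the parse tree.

4

[Seq [Item id] ; [Seq [Item x] ; [Seq [Item x] ; [Seq [Item id]]]]]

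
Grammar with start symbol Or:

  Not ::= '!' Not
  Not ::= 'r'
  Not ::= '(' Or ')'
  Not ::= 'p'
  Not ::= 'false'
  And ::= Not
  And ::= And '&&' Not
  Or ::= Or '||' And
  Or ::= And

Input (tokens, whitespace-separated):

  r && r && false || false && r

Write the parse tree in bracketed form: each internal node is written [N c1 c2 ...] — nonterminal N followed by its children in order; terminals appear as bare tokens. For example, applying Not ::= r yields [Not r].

[Or [Or [And [And [And [Not r]] && [Not r]] && [Not false]]] || [And [And [Not false]] && [Not r]]]

Or
Or || And
And || And
And && Not || And
And && Not && Not || And
Not && Not && Not || And
r && Not && Not || And
r && r && Not || And
r && r && false || And
r && r && false || And && Not
r && r && false || Not && Not
r && r && false || false && Not
r && r && false || false && r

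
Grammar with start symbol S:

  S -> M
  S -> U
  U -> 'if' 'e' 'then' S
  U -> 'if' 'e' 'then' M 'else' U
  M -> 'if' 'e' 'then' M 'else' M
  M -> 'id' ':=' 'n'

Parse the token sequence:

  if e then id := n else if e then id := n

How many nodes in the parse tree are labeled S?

[S [U if e then [M id := n] else [U if e then [S [M id := n]]]]]

2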